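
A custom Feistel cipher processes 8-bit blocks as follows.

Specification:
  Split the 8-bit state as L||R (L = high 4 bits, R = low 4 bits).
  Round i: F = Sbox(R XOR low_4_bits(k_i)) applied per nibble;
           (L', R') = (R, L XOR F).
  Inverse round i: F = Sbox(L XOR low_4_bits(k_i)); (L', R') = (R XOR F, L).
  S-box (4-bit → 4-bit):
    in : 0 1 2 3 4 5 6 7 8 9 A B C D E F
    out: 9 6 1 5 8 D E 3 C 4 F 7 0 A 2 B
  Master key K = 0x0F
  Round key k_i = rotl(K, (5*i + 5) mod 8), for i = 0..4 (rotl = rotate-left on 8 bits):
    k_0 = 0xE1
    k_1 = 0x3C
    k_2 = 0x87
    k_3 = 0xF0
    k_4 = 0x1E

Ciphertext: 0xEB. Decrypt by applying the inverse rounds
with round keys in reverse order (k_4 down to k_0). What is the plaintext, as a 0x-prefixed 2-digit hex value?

s_0 = ciphertext = 0xEB
s_1 = InvRound(s_0, k_4) = 0x2E
s_2 = InvRound(s_1, k_3) = 0xF2
s_3 = InvRound(s_2, k_2) = 0xEF
s_4 = InvRound(s_3, k_1) = 0xEE
s_5 = InvRound(s_4, k_0) = 0x5E

0x5E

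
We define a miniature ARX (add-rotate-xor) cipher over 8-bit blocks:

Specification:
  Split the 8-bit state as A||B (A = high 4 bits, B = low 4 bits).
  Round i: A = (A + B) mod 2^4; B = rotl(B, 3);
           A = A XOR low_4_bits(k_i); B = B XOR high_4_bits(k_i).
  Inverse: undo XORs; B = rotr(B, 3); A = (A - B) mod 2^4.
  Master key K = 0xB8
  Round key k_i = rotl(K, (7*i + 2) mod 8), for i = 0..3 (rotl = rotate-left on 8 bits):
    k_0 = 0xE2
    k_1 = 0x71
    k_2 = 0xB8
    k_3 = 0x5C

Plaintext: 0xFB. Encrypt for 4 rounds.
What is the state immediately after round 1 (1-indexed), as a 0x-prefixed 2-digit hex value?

0x83

s_0 = plaintext = 0xFB
s_1 = Round(s_0, k_0) = 0x83
s_2 = Round(s_1, k_1) = 0xAE
s_3 = Round(s_2, k_2) = 0x0C
s_4 = Round(s_3, k_3) = 0x03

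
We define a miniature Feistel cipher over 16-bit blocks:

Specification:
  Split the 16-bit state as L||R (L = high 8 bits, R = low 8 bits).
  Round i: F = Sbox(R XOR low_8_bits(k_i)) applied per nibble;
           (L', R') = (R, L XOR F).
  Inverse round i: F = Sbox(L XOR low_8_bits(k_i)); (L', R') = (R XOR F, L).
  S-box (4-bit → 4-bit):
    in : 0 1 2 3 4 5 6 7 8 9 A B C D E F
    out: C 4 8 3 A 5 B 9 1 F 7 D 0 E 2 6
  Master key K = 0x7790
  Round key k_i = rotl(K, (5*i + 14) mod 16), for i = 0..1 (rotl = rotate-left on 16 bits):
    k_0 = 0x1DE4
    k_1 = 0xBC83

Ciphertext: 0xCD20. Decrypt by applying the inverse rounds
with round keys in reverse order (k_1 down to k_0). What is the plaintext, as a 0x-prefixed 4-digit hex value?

0x7682

s_0 = ciphertext = 0xCD20
s_1 = InvRound(s_0, k_1) = 0x82CD
s_2 = InvRound(s_1, k_0) = 0x7682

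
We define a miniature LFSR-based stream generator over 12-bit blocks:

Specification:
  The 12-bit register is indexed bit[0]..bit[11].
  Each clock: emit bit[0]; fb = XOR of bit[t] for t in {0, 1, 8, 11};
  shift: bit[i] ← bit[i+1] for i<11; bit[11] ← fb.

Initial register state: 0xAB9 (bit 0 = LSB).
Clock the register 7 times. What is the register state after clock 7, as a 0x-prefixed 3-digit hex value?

reg_0 = 0xAB9
clock 1: out=1, reg = 0x55C
clock 2: out=0, reg = 0xAAE
clock 3: out=0, reg = 0x557
clock 4: out=1, reg = 0xAAB
clock 5: out=1, reg = 0xD55
clock 6: out=1, reg = 0xEAA
clock 7: out=0, reg = 0x755

0x755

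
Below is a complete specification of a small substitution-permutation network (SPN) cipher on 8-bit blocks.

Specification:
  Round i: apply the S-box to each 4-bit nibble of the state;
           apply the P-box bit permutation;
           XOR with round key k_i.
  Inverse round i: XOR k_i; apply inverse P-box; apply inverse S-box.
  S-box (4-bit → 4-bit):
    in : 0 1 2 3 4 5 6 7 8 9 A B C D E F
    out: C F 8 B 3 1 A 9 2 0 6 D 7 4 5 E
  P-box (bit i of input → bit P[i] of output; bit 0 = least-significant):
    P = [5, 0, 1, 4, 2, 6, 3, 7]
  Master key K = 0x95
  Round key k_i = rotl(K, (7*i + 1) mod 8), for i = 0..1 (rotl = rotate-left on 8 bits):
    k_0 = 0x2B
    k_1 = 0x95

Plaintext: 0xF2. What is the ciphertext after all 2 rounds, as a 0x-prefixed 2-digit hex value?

s_0 = plaintext = 0xF2
s_1 = Round(s_0, k_0) = 0xF3
s_2 = Round(s_1, k_1) = 0x6C

0x6C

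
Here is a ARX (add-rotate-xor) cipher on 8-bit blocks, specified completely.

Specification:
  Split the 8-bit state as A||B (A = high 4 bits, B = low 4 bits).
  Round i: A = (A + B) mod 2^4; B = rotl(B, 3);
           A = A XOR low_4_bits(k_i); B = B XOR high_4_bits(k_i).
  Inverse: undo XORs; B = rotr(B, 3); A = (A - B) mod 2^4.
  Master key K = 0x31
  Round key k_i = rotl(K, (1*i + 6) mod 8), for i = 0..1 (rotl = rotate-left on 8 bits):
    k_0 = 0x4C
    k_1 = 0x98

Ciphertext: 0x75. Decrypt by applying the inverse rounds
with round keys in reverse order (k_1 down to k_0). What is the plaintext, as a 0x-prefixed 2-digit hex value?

s_0 = ciphertext = 0x75
s_1 = InvRound(s_0, k_1) = 0x69
s_2 = InvRound(s_1, k_0) = 0xFB

0xFB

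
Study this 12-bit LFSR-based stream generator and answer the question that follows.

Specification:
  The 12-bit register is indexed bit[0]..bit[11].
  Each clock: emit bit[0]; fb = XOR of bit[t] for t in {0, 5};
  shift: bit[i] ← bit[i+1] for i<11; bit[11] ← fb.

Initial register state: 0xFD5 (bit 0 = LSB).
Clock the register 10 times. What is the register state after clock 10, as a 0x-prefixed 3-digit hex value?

0x8AF

reg_0 = 0xFD5
clock 1: out=1, reg = 0xFEA
clock 2: out=0, reg = 0xFF5
clock 3: out=1, reg = 0x7FA
clock 4: out=0, reg = 0xBFD
clock 5: out=1, reg = 0x5FE
clock 6: out=0, reg = 0xAFF
clock 7: out=1, reg = 0x57F
clock 8: out=1, reg = 0x2BF
clock 9: out=1, reg = 0x15F
clock 10: out=1, reg = 0x8AF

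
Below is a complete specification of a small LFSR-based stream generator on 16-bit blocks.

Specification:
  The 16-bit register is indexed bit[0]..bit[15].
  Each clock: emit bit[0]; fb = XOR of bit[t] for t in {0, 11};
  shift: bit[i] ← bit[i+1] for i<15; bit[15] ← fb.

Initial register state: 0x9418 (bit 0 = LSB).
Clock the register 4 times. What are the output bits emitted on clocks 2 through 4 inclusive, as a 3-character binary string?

reg_0 = 0x9418
clock 1: out=0, reg = 0x4A0C
clock 2: out=0, reg = 0xA506
clock 3: out=0, reg = 0x5283
clock 4: out=1, reg = 0xA941

001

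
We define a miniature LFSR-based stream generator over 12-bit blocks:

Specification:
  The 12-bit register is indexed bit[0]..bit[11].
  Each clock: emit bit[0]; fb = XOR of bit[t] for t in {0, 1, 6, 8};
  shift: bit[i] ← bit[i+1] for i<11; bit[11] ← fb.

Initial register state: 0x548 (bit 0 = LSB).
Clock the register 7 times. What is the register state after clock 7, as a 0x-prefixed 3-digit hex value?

reg_0 = 0x548
clock 1: out=0, reg = 0x2A4
clock 2: out=0, reg = 0x152
clock 3: out=0, reg = 0x8A9
clock 4: out=1, reg = 0xC54
clock 5: out=0, reg = 0xE2A
clock 6: out=0, reg = 0xF15
clock 7: out=1, reg = 0x78A

0x78A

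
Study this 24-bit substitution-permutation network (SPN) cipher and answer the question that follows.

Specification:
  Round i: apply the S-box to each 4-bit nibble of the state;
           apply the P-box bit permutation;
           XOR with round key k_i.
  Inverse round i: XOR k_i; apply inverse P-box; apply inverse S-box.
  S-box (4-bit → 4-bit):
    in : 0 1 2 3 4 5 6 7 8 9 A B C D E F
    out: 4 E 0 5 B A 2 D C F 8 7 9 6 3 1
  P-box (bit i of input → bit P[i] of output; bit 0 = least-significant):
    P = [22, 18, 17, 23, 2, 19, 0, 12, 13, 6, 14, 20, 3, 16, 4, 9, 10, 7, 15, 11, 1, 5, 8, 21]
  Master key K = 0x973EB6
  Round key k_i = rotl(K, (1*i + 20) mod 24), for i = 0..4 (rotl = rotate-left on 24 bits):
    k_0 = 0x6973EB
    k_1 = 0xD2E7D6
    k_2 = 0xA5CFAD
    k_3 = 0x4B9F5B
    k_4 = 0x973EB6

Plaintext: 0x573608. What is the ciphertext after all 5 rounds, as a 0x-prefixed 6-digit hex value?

s_0 = plaintext = 0x573608
s_1 = Round(s_0, k_0) = 0xCBFF92
s_2 = Round(s_1, k_1) = 0xFA5359
s_3 = Round(s_2, k_2) = 0x6AB5AF
s_4 = Round(s_3, k_3) = 0x1A8723
s_5 = Round(s_4, k_4) = 0xE55586

0xE55586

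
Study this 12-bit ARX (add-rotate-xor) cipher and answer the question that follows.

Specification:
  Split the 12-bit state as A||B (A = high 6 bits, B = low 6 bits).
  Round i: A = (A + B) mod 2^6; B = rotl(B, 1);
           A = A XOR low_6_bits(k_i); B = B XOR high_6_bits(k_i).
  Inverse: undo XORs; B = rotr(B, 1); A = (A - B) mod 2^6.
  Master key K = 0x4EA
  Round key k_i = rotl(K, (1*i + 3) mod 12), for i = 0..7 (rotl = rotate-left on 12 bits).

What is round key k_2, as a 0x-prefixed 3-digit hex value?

0xD49

K = 0x4EA
k_0 = rotl(K, (1*0+3) mod 12) = rotl(K, 3) = 0x752
k_1 = rotl(K, (1*1+3) mod 12) = rotl(K, 4) = 0xEA4
k_2 = rotl(K, (1*2+3) mod 12) = rotl(K, 5) = 0xD49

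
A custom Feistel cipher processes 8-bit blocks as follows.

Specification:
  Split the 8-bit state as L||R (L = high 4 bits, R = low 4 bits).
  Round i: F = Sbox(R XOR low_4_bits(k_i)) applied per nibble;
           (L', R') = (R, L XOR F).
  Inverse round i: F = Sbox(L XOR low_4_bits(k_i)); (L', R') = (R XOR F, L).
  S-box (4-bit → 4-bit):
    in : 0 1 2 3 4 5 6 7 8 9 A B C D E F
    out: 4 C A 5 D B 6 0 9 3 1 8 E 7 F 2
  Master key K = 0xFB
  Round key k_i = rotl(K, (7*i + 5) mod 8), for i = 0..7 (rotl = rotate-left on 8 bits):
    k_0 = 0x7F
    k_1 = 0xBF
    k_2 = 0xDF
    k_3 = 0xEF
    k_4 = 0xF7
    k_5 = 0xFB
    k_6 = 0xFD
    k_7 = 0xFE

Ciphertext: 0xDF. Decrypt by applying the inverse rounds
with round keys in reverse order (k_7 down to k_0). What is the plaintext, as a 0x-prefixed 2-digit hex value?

s_0 = ciphertext = 0xDF
s_1 = InvRound(s_0, k_7) = 0xAD
s_2 = InvRound(s_1, k_6) = 0xDA
s_3 = InvRound(s_2, k_5) = 0xCD
s_4 = InvRound(s_3, k_4) = 0x5C
s_5 = InvRound(s_4, k_3) = 0xD5
s_6 = InvRound(s_5, k_2) = 0xFD
s_7 = InvRound(s_6, k_1) = 0x9F
s_8 = InvRound(s_7, k_0) = 0x99

0x99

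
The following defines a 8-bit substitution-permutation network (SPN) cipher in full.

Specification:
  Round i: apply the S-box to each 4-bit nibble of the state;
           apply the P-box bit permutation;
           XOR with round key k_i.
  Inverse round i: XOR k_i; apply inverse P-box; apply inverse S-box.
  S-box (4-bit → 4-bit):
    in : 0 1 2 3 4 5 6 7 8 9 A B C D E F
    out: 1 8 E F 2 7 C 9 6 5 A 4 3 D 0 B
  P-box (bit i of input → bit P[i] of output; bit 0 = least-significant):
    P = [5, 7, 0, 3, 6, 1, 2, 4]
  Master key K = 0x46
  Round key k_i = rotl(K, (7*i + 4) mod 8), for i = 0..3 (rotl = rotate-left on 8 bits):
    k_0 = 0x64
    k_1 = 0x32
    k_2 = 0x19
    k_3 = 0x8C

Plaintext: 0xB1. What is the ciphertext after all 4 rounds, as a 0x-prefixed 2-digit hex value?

s_0 = plaintext = 0xB1
s_1 = Round(s_0, k_0) = 0x68
s_2 = Round(s_1, k_1) = 0xA7
s_3 = Round(s_2, k_2) = 0x23
s_4 = Round(s_3, k_3) = 0x33

0x33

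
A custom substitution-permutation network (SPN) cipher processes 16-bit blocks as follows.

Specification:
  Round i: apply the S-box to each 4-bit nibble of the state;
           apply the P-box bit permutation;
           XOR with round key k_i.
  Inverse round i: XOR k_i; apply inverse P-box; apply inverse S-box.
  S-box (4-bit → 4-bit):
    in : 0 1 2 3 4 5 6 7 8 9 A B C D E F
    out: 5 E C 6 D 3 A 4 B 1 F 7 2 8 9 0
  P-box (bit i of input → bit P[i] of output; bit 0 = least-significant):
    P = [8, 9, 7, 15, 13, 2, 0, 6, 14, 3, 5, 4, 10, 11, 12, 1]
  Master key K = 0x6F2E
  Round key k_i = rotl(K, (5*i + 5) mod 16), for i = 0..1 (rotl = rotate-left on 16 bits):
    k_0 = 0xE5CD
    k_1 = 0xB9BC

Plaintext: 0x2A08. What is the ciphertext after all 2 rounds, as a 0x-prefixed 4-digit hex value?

s_0 = plaintext = 0x2A08
s_1 = Round(s_0, k_0) = 0x16F6
s_2 = Round(s_1, k_1) = 0x23A6

0x23A6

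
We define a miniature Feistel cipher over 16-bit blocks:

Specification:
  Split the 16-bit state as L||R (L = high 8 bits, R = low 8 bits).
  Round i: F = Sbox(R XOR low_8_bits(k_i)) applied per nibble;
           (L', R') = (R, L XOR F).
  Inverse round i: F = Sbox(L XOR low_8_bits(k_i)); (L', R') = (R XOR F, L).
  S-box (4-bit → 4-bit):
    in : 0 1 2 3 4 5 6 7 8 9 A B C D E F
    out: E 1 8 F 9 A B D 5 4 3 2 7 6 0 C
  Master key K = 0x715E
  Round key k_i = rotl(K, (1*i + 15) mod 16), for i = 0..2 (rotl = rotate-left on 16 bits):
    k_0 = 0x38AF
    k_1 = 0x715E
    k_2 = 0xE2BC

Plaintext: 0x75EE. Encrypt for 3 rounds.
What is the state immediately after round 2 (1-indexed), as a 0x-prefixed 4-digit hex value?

s_0 = plaintext = 0x75EE
s_1 = Round(s_0, k_0) = 0xEEE4
s_2 = Round(s_1, k_1) = 0xE4CD
s_3 = Round(s_2, k_2) = 0xCD35

0xE4CD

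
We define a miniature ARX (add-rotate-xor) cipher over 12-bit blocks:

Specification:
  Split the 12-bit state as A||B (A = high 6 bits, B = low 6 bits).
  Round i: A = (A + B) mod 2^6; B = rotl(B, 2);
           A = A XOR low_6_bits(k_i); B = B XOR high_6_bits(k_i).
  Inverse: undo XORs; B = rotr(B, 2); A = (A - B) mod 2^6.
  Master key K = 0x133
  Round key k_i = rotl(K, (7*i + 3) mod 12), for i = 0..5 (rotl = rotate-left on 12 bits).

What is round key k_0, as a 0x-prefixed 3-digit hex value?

K = 0x133
k_0 = rotl(K, (7*0+3) mod 12) = rotl(K, 3) = 0x998

0x998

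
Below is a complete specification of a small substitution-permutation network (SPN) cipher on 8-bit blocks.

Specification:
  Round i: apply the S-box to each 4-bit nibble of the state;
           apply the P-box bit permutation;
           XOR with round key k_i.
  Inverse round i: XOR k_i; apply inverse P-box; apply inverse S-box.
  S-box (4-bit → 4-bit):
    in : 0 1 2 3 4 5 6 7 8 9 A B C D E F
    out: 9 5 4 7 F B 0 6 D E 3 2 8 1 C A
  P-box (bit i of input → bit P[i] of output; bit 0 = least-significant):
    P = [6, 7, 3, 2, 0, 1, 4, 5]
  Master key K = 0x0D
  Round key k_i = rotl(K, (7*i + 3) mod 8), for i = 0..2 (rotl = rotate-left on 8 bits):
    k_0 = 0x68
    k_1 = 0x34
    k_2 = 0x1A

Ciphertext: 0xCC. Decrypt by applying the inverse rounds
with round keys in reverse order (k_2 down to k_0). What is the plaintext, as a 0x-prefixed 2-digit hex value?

0x8F

s_0 = ciphertext = 0xCC
s_1 = InvRound(s_0, k_2) = 0x75
s_2 = InvRound(s_1, k_1) = 0xDD
s_3 = InvRound(s_2, k_0) = 0x8F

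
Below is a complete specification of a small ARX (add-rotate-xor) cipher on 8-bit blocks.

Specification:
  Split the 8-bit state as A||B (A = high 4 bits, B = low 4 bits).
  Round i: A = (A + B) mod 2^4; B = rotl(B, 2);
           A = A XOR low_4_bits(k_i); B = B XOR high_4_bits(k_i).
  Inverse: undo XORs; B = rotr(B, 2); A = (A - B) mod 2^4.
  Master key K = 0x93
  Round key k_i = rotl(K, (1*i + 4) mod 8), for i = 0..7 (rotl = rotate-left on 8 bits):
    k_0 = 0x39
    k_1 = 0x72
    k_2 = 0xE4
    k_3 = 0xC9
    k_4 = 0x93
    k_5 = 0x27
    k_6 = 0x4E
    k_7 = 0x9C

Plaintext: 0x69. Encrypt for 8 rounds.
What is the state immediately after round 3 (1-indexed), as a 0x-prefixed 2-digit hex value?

s_0 = plaintext = 0x69
s_1 = Round(s_0, k_0) = 0x65
s_2 = Round(s_1, k_1) = 0x92
s_3 = Round(s_2, k_2) = 0xF6
s_4 = Round(s_3, k_3) = 0xC5
s_5 = Round(s_4, k_4) = 0x2C
s_6 = Round(s_5, k_5) = 0x91
s_7 = Round(s_6, k_6) = 0x40
s_8 = Round(s_7, k_7) = 0x89

0xF6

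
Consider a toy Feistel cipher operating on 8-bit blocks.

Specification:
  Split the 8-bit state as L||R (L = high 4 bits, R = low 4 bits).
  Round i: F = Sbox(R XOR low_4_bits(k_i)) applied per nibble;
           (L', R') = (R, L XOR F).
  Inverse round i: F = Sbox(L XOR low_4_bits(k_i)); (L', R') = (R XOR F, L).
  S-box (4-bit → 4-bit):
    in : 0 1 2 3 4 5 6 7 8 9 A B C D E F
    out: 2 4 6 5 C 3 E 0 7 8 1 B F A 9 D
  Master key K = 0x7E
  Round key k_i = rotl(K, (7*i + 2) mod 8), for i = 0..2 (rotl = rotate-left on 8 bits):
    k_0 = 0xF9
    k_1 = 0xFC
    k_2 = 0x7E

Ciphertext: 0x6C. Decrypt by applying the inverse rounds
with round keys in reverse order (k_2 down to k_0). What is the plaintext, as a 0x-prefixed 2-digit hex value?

s_0 = ciphertext = 0x6C
s_1 = InvRound(s_0, k_2) = 0xB6
s_2 = InvRound(s_1, k_1) = 0x6B
s_3 = InvRound(s_2, k_0) = 0x66

0x66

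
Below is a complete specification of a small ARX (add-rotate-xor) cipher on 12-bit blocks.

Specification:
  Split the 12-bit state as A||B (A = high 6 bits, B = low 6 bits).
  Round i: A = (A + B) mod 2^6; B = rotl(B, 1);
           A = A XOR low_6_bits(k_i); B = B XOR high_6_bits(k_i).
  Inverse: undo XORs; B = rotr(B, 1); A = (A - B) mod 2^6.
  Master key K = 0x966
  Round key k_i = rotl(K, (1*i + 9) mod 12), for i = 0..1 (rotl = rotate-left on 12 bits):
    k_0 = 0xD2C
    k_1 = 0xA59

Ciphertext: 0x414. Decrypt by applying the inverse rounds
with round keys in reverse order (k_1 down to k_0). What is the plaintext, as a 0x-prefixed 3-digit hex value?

0x885

s_0 = ciphertext = 0x414
s_1 = InvRound(s_0, k_1) = 0x2FE
s_2 = InvRound(s_1, k_0) = 0x885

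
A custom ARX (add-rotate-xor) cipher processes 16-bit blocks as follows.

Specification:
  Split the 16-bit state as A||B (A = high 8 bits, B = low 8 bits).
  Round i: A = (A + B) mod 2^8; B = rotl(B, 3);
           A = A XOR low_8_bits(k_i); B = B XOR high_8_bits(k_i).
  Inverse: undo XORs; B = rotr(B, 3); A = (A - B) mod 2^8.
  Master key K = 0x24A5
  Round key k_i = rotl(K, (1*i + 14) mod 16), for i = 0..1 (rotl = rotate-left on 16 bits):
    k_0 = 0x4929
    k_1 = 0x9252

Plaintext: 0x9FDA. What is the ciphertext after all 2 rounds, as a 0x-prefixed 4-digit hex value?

s_0 = plaintext = 0x9FDA
s_1 = Round(s_0, k_0) = 0x509F
s_2 = Round(s_1, k_1) = 0xBD6E

0xBD6E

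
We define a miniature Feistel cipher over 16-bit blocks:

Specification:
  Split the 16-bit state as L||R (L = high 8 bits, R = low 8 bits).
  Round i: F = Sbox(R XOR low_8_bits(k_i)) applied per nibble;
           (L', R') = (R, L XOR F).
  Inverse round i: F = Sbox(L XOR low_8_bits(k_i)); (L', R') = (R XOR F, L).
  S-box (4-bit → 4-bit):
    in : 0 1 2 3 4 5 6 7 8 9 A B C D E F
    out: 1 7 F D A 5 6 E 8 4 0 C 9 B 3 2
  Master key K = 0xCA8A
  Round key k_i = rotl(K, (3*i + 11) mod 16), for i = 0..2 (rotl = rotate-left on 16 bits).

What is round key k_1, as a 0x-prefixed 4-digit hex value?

0xB2A2

K = 0xCA8A
k_0 = rotl(K, (3*0+11) mod 16) = rotl(K, 11) = 0x5654
k_1 = rotl(K, (3*1+11) mod 16) = rotl(K, 14) = 0xB2A2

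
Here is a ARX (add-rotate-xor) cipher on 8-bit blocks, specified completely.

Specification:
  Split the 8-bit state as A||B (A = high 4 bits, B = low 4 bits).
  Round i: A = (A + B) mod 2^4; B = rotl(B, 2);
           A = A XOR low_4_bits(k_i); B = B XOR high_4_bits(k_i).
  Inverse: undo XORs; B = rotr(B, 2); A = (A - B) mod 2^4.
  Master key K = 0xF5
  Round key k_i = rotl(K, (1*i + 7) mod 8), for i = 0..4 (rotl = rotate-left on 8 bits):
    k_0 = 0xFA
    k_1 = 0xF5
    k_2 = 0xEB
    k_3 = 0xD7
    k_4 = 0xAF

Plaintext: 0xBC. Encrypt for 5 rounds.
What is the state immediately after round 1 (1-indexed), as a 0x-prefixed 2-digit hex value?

s_0 = plaintext = 0xBC
s_1 = Round(s_0, k_0) = 0xDC
s_2 = Round(s_1, k_1) = 0xCC
s_3 = Round(s_2, k_2) = 0x3D
s_4 = Round(s_3, k_3) = 0x7A
s_5 = Round(s_4, k_4) = 0xE0

0xDC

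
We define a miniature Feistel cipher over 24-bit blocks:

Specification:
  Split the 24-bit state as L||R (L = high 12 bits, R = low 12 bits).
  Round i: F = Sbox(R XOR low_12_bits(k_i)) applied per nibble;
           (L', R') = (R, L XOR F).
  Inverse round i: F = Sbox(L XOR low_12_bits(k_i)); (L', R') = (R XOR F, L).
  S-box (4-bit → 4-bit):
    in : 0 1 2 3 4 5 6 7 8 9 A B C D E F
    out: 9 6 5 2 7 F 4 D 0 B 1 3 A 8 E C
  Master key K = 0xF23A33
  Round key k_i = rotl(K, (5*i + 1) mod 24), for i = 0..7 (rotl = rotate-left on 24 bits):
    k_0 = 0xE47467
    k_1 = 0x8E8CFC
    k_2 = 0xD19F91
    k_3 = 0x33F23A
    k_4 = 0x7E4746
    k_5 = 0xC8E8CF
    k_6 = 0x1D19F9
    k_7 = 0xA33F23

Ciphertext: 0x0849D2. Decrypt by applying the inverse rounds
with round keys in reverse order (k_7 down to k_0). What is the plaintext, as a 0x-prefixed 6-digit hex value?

s_0 = ciphertext = 0x0849D2
s_1 = InvRound(s_0, k_7) = 0x5CF084
s_2 = InvRound(s_1, k_6) = 0xAA05CF
s_3 = InvRound(s_2, k_5) = 0x083AA0
s_4 = InvRound(s_3, k_4) = 0x70F083
s_5 = InvRound(s_4, k_3) = 0xFAC70F
s_6 = InvRound(s_5, k_2) = 0xE27FAC
s_7 = InvRound(s_6, k_1) = 0xA2FE27
s_8 = InvRound(s_7, k_0) = 0x057A2F

0x057A2F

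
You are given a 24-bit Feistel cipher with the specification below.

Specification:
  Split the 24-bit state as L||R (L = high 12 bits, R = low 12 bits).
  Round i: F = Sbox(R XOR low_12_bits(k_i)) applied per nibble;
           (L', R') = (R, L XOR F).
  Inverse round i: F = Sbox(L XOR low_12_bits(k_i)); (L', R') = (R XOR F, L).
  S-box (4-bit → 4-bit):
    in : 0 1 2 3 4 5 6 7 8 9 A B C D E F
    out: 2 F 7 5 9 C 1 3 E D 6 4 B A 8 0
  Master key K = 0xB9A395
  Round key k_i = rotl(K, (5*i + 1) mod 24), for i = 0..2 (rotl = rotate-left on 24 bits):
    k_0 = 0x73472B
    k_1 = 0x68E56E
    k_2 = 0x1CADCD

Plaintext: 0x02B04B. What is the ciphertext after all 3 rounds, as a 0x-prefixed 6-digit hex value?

0x1888A5

s_0 = plaintext = 0x02B04B
s_1 = Round(s_0, k_0) = 0x04B339
s_2 = Round(s_1, k_1) = 0x339188
s_3 = Round(s_2, k_2) = 0x1888A5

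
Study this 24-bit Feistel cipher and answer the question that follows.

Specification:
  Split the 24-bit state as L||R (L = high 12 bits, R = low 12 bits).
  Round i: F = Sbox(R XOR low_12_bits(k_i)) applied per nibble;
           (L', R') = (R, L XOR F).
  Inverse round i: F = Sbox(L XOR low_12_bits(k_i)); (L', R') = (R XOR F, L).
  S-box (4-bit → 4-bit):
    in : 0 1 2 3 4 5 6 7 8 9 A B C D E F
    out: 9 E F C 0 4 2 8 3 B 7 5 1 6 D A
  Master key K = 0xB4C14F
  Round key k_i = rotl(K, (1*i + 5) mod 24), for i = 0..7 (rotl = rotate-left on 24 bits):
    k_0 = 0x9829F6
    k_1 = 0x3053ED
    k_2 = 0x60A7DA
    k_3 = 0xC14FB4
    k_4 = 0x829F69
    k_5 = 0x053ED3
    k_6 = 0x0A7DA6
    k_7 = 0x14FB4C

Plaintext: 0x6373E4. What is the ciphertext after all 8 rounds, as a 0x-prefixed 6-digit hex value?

s_0 = plaintext = 0x6373E4
s_1 = Round(s_0, k_0) = 0x3E41D8
s_2 = Round(s_1, k_1) = 0x1D8C20
s_3 = Round(s_2, k_2) = 0xC2047F
s_4 = Round(s_3, k_3) = 0x47F935
s_5 = Round(s_4, k_4) = 0x93563E
s_6 = Round(s_5, k_5) = 0x63EAE3
s_7 = Round(s_6, k_6) = 0xAE3E3A
s_8 = Round(s_7, k_7) = 0xE3AE61

0xE3AE61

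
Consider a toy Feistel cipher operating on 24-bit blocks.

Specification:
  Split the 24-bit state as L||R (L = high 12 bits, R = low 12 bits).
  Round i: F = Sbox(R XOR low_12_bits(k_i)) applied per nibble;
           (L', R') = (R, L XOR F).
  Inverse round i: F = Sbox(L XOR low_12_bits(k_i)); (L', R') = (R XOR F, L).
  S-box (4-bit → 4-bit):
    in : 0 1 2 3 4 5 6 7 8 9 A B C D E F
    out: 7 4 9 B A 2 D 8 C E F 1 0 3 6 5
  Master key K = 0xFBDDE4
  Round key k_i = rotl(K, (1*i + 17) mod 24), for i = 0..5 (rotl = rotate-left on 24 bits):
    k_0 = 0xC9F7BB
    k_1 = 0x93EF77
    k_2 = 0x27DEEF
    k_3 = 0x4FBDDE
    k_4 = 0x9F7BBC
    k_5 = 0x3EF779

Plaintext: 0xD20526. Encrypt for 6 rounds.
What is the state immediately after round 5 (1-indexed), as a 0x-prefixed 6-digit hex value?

0x9A12BB

s_0 = plaintext = 0xD20526
s_1 = Round(s_0, k_0) = 0x5264C3
s_2 = Round(s_1, k_1) = 0x4C343C
s_3 = Round(s_2, k_2) = 0x43CBF8
s_4 = Round(s_3, k_3) = 0xBF89A1
s_5 = Round(s_4, k_4) = 0x9A12BB
s_6 = Round(s_5, k_5) = 0x2BBBA8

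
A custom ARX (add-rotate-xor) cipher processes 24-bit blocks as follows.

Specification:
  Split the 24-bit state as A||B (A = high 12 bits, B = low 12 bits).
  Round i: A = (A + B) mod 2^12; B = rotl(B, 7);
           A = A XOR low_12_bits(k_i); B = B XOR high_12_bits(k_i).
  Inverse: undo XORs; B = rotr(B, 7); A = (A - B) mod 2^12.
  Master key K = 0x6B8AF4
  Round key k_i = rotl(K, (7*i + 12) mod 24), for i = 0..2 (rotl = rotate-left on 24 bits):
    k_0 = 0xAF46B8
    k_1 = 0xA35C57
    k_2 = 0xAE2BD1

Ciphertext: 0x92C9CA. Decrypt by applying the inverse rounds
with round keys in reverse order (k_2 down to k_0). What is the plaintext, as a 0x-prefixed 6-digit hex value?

s_0 = ciphertext = 0x92C9CA
s_1 = InvRound(s_0, k_2) = 0xDF7506
s_2 = InvRound(s_1, k_1) = 0xB2267E
s_3 = InvRound(s_2, k_0) = 0xC41159

0xC41159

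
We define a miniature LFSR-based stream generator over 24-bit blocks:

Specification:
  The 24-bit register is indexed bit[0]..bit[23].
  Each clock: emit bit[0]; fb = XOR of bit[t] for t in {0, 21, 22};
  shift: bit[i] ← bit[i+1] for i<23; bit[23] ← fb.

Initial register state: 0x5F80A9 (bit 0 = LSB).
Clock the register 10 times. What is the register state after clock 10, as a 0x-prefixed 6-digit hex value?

0x3C97E0

reg_0 = 0x5F80A9
clock 1: out=1, reg = 0x2FC054
clock 2: out=0, reg = 0x97E02A
clock 3: out=0, reg = 0x4BF015
clock 4: out=1, reg = 0x25F80A
clock 5: out=0, reg = 0x92FC05
clock 6: out=1, reg = 0xC97E02
clock 7: out=0, reg = 0xE4BF01
clock 8: out=1, reg = 0xF25F80
clock 9: out=0, reg = 0x792FC0
clock 10: out=0, reg = 0x3C97E0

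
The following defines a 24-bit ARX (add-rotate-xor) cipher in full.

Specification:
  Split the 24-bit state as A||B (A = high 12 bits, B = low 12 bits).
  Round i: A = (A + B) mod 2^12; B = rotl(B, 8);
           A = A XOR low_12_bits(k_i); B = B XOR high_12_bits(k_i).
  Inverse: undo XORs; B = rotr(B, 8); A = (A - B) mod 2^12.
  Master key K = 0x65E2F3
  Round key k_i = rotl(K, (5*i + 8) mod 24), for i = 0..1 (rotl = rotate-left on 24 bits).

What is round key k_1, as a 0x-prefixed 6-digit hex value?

0x5E6CBC

K = 0x65E2F3
k_0 = rotl(K, (5*0+8) mod 24) = rotl(K, 8) = 0xE2F365
k_1 = rotl(K, (5*1+8) mod 24) = rotl(K, 13) = 0x5E6CBC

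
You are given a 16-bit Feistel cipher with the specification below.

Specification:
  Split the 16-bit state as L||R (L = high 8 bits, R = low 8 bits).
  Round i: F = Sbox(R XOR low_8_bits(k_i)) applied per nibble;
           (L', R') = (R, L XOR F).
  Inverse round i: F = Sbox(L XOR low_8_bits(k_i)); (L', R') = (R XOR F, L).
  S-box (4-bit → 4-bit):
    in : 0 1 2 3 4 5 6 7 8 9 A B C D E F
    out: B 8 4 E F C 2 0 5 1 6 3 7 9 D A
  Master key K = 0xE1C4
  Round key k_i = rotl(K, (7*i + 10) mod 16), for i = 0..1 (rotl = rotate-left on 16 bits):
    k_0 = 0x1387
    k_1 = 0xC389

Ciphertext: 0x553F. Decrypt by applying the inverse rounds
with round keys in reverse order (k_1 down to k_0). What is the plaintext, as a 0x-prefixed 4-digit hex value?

0x1FA8

s_0 = ciphertext = 0x553F
s_1 = InvRound(s_0, k_1) = 0xA855
s_2 = InvRound(s_1, k_0) = 0x1FA8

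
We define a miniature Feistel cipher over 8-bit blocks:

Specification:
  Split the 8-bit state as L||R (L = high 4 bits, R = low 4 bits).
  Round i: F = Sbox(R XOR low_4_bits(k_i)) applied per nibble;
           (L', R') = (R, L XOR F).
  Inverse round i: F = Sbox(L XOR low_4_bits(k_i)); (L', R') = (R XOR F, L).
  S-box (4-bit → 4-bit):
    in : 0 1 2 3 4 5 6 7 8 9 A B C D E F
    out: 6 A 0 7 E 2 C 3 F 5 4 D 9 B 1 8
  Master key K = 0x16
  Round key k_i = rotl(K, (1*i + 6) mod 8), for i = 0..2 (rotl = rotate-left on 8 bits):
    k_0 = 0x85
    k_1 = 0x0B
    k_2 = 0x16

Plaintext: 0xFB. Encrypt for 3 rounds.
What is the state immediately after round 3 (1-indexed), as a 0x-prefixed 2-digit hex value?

0x96

s_0 = plaintext = 0xFB
s_1 = Round(s_0, k_0) = 0xBE
s_2 = Round(s_1, k_1) = 0xE9
s_3 = Round(s_2, k_2) = 0x96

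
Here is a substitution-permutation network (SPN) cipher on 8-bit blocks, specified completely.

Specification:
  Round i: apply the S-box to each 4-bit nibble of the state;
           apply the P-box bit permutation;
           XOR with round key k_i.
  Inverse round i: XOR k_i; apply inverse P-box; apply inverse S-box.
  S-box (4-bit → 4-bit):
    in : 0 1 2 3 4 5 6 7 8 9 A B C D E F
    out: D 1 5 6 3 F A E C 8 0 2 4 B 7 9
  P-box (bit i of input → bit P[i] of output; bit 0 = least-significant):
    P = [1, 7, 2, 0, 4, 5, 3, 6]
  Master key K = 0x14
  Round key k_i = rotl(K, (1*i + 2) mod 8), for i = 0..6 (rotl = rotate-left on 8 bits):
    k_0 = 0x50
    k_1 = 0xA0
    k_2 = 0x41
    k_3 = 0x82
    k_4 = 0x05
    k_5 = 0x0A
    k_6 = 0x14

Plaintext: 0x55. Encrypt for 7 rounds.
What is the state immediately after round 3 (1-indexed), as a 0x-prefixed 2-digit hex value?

0xC5

s_0 = plaintext = 0x55
s_1 = Round(s_0, k_0) = 0xAF
s_2 = Round(s_1, k_1) = 0xA3
s_3 = Round(s_2, k_2) = 0xC5
s_4 = Round(s_3, k_3) = 0x0D
s_5 = Round(s_4, k_4) = 0xDE
s_6 = Round(s_5, k_5) = 0xFC
s_7 = Round(s_6, k_6) = 0x40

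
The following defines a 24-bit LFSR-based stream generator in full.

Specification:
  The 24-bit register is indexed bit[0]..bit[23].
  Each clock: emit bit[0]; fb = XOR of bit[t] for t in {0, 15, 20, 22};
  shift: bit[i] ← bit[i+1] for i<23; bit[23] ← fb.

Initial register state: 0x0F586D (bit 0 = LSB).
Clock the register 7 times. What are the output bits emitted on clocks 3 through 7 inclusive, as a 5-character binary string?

reg_0 = 0x0F586D
clock 1: out=1, reg = 0x87AC36
clock 2: out=0, reg = 0xC3D61B
clock 3: out=1, reg = 0xE1EB0D
clock 4: out=1, reg = 0xF0F586
clock 5: out=0, reg = 0xF87AC3
clock 6: out=1, reg = 0xFC3D61
clock 7: out=1, reg = 0xFE1EB0

11011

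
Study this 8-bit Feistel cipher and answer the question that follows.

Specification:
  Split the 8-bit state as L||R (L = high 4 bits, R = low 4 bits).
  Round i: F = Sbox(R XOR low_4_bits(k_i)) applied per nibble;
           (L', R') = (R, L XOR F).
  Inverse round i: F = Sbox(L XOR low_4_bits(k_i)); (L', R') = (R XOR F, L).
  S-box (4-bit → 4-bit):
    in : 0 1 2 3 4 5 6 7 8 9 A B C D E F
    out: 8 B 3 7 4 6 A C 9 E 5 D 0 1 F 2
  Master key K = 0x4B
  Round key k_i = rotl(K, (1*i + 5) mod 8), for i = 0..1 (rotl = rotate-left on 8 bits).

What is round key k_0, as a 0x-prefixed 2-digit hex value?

K = 0x4B
k_0 = rotl(K, (1*0+5) mod 8) = rotl(K, 5) = 0x69

0x69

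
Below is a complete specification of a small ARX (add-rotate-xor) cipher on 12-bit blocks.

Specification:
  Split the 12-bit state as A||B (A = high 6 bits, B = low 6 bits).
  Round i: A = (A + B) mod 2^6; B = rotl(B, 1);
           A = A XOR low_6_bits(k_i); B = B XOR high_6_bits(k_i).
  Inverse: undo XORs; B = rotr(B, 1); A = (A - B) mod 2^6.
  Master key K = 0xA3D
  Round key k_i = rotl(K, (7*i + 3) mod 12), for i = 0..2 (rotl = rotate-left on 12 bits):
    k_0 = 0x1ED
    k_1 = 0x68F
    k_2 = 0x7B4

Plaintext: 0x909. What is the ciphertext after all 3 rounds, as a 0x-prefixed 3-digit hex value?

0xFBF

s_0 = plaintext = 0x909
s_1 = Round(s_0, k_0) = 0x015
s_2 = Round(s_1, k_1) = 0x6B0
s_3 = Round(s_2, k_2) = 0xFBF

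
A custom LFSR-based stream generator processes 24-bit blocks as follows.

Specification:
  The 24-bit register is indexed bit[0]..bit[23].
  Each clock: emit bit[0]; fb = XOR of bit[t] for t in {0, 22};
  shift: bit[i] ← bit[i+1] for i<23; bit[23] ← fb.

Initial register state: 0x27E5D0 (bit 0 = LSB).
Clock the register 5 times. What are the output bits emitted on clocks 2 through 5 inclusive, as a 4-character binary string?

reg_0 = 0x27E5D0
clock 1: out=0, reg = 0x13F2E8
clock 2: out=0, reg = 0x09F974
clock 3: out=0, reg = 0x04FCBA
clock 4: out=0, reg = 0x027E5D
clock 5: out=1, reg = 0x813F2E

0001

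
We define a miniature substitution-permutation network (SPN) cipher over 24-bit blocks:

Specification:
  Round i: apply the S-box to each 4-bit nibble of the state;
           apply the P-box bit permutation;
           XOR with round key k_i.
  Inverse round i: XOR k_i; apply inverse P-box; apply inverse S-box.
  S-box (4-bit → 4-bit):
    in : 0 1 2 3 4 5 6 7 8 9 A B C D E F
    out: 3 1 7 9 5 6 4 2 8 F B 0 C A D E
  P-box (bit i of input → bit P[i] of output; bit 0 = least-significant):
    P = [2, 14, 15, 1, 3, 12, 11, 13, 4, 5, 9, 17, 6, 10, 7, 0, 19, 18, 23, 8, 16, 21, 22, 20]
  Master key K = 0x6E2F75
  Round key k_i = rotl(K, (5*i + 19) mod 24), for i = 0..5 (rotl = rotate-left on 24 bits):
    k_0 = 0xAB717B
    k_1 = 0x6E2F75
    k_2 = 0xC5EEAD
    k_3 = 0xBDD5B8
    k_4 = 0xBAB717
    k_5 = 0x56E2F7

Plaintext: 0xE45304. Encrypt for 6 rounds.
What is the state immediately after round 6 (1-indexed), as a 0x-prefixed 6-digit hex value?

0x998B08

s_0 = plaintext = 0xE45304
s_1 = Round(s_0, k_0) = 0x70E5E7
s_2 = Round(s_1, k_1) = 0x42459C
s_3 = Round(s_2, k_2) = 0x085447
s_4 = Round(s_3, k_3) = 0x9C9A20
s_5 = Round(s_4, k_4) = 0x49EAEA
s_6 = Round(s_5, k_5) = 0x998B08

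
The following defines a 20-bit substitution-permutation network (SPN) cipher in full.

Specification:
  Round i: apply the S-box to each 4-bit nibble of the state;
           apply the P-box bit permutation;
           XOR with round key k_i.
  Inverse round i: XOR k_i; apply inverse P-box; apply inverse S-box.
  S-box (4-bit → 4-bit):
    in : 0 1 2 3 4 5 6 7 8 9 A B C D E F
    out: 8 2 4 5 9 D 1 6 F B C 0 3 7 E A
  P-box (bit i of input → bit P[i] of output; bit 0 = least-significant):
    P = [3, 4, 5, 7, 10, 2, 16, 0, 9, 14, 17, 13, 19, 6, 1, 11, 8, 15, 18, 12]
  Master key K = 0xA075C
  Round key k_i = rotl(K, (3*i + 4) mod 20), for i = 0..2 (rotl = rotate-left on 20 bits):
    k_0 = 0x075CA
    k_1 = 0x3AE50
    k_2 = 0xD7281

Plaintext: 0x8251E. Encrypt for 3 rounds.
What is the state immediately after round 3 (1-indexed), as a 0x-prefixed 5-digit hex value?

0xB289A

s_0 = plaintext = 0x8251E
s_1 = Round(s_0, k_0) = 0x6C67C
s_2 = Round(s_1, k_1) = 0xAAD0C
s_3 = Round(s_2, k_2) = 0xB289A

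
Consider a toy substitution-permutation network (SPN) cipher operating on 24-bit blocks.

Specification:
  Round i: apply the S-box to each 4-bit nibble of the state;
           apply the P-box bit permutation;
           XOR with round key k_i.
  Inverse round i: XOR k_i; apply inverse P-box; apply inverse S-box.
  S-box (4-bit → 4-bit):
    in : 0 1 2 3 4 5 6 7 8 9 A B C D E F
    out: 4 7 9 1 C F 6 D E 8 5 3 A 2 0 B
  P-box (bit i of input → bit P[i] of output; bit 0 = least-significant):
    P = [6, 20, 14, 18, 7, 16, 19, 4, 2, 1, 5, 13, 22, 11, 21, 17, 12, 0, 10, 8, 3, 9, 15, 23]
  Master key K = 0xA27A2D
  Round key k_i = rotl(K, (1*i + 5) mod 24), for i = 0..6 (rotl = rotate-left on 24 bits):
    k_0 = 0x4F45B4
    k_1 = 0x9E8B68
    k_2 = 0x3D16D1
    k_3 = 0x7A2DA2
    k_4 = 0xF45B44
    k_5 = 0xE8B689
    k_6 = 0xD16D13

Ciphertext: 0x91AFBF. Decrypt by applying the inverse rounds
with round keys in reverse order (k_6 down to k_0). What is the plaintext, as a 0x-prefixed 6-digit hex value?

0x7736B7

s_0 = ciphertext = 0x91AFBF
s_1 = InvRound(s_0, k_6) = 0x1E3A30
s_2 = InvRound(s_1, k_5) = 0x76502C
s_3 = InvRound(s_2, k_4) = 0xF9C0E3
s_4 = InvRound(s_3, k_3) = 0x48C9DA
s_5 = InvRound(s_4, k_2) = 0x151DD8
s_6 = InvRound(s_5, k_1) = 0x8A905E
s_7 = InvRound(s_6, k_0) = 0x7736B7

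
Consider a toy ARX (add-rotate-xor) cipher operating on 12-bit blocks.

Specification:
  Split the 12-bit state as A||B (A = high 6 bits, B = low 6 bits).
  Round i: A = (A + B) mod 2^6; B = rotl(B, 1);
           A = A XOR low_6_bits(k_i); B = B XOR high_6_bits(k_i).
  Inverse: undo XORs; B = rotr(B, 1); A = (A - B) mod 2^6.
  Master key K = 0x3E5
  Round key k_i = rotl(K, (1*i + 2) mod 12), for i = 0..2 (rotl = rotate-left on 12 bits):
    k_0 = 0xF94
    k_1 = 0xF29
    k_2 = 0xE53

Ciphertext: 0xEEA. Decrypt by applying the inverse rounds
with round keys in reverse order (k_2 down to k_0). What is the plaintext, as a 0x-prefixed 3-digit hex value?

0xB8A

s_0 = ciphertext = 0xEEA
s_1 = InvRound(s_0, k_2) = 0xFE9
s_2 = InvRound(s_1, k_1) = 0xB2A
s_3 = InvRound(s_2, k_0) = 0xB8A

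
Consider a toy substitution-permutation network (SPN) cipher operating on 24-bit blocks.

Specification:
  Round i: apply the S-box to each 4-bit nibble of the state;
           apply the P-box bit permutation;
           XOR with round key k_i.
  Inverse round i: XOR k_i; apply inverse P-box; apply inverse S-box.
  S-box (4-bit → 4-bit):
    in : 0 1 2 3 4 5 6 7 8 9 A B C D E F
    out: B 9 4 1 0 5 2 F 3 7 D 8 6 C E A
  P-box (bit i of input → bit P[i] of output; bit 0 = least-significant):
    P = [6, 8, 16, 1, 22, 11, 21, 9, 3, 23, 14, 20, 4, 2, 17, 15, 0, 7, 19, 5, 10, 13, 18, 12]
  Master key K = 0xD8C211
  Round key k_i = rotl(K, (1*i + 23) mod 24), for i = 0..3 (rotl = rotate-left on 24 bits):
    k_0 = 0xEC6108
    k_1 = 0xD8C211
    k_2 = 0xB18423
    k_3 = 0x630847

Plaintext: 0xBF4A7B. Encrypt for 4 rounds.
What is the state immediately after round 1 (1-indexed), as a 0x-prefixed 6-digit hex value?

s_0 = plaintext = 0xBF4A7B
s_1 = Round(s_0, k_0) = 0x9C3BA2
s_2 = Round(s_1, k_1) = 0xA5E481
s_3 = Round(s_2, k_2) = 0xFF1864
s_4 = Round(s_3, k_3) = 0xE3B0FF

0x9C3BA2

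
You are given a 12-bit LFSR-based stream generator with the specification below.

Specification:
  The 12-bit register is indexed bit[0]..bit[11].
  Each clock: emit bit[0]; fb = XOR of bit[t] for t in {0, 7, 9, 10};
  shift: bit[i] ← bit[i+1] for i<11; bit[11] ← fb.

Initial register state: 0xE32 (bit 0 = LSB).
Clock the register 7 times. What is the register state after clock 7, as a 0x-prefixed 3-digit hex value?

0x65C

reg_0 = 0xE32
clock 1: out=0, reg = 0x719
clock 2: out=1, reg = 0xB8C
clock 3: out=0, reg = 0x5C6
clock 4: out=0, reg = 0x2E3
clock 5: out=1, reg = 0x971
clock 6: out=1, reg = 0xCB8
clock 7: out=0, reg = 0x65C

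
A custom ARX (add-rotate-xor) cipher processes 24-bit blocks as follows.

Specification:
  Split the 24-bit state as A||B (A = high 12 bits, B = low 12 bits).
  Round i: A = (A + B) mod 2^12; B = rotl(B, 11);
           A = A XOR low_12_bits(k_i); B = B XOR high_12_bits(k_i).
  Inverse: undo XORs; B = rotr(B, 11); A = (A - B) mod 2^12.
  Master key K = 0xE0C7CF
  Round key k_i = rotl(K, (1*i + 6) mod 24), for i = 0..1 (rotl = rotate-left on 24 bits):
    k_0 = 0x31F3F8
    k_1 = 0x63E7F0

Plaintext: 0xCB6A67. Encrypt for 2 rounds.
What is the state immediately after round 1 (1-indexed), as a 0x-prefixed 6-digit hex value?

s_0 = plaintext = 0xCB6A67
s_1 = Round(s_0, k_0) = 0x4E5E2C
s_2 = Round(s_1, k_1) = 0x4E1128

0x4E5E2C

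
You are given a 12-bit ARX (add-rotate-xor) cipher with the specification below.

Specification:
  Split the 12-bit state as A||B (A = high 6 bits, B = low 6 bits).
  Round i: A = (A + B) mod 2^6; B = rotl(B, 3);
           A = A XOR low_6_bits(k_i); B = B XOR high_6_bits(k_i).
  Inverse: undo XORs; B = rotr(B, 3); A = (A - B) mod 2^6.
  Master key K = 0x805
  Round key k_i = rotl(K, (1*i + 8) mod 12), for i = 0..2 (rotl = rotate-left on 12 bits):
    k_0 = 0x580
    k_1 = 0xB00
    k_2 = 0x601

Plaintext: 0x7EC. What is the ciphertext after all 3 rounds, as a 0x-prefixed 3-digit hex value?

0xC4E

s_0 = plaintext = 0x7EC
s_1 = Round(s_0, k_0) = 0x2F3
s_2 = Round(s_1, k_1) = 0xFB2
s_3 = Round(s_2, k_2) = 0xC4E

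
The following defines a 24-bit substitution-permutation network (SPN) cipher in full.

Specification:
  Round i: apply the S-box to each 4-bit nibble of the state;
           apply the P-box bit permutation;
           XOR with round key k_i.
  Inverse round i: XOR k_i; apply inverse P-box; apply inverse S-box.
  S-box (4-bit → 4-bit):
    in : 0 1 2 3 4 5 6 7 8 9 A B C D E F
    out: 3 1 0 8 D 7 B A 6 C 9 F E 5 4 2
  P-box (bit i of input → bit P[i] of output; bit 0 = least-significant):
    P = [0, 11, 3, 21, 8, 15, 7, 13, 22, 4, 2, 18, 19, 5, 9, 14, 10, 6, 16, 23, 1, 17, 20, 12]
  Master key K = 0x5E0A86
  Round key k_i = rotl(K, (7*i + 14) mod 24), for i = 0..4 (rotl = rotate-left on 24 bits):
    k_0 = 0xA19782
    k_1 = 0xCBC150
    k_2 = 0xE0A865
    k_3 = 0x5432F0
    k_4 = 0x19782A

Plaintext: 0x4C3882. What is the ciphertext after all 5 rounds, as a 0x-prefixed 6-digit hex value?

s_0 = plaintext = 0x4C3882
s_1 = Round(s_0, k_0) = 0x304754
s_2 = Round(s_1, k_1) = 0xE71689
s_3 = Round(s_2, k_2) = 0x1C28BD
s_4 = Round(s_3, k_3) = 0xD5932F
s_5 = Round(s_4, k_4) = 0x0C3668

0x0C3668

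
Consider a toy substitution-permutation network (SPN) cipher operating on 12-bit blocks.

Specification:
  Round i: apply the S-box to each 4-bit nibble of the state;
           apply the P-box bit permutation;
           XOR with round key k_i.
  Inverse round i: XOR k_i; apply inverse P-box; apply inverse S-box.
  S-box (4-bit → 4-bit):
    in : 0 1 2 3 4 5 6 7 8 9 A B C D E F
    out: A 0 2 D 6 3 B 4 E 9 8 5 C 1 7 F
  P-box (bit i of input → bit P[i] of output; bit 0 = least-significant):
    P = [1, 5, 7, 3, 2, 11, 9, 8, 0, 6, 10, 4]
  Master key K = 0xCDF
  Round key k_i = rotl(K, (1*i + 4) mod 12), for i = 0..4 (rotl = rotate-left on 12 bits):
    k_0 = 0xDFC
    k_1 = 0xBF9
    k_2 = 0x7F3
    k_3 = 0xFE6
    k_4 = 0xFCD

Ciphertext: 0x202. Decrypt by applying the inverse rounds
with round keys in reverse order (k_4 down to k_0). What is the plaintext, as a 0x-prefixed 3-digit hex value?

s_0 = ciphertext = 0x202
s_1 = InvRound(s_0, k_4) = 0xE63
s_2 = InvRound(s_1, k_3) = 0xD97
s_3 = InvRound(s_2, k_2) = 0x2E2
s_4 = InvRound(s_3, k_1) = 0x909
s_5 = InvRound(s_4, k_0) = 0xFD4

0xFD4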